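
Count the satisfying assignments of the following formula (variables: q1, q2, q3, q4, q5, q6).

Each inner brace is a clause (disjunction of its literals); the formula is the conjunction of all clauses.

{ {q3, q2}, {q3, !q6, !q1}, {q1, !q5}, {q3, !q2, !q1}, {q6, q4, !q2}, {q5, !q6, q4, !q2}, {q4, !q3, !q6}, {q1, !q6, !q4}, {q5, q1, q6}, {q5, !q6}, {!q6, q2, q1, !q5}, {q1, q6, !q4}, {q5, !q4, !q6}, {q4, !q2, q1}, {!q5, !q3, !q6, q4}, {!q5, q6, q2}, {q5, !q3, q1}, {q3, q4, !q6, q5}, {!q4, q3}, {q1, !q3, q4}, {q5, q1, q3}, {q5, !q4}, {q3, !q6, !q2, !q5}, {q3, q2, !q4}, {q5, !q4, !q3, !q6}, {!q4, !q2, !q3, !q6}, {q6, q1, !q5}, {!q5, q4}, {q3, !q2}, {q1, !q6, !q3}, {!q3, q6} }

There are 2^6 = 64 truth assignments over (q1, q2, q3, q4, q5, q6).
Split on q2. With q2 = true, the clauses containing q2 are satisfied and !q2 drops from the rest; 0 of the 2^5 = 32 assignments to the other variables satisfy what remains.
With q2 = false, by the same count on the reduced clause set, 1 assignment works.
(One model: q1=T, q2=F, q3=T, q4=T, q5=T, q6=T.)
Total: 0 + 1 = 1.

1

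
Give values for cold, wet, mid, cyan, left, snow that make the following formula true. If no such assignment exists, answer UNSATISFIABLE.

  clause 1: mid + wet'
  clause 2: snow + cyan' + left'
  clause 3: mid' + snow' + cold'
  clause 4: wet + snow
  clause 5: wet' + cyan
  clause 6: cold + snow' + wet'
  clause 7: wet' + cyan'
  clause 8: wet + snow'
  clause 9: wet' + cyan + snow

Suppose mid = 1.
Suppose snow = 0.
Unit clause (wet) forces wet = 1.
Unit clause (cyan) forces cyan = 1.
Now (cyan') is unsatisfied and unit — conflict.
Backtrack on snow: now try snow = 1.
Unit clause (cold') forces cold = 0.
Unit clause (wet') forces wet = 0.
Now (wet) is unsatisfied and unit — conflict.
Neither snow = 1 nor snow = 0 works.
Backtrack on mid: now try mid = 0.
Unit clause (wet') forces wet = 0.
Unit clause (snow) forces snow = 1.
Now (snow') is unsatisfied and unit — conflict.
Neither mid = 1 nor mid = 0 works.

UNSATISFIABLE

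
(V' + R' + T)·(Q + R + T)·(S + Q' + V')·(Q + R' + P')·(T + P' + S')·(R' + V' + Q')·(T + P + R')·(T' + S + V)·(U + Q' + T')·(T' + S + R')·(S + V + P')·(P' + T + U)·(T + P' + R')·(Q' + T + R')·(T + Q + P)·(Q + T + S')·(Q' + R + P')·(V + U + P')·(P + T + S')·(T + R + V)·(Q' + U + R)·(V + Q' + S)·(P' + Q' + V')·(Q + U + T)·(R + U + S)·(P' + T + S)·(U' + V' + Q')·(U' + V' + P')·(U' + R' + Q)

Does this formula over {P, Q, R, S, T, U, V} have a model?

Satisfiable

Case V = 0:
Case T = 1:
The clause (S) is unit, so S = 1.
Case U = 1:
Case R = 1:
The clause (Q) is unit, so Q = 1.
No clause remains; P is free.
A satisfying assignment: P=1, Q=1, R=1, S=1, T=1, U=1, V=0.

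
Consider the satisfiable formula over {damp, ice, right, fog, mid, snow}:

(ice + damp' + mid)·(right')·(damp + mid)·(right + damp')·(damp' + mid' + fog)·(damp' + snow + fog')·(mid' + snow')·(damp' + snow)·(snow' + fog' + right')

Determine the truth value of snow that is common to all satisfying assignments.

False

Suppose snow = 1.
From the singleton clause (right'), right = 0.
From the singleton clause (damp'), damp = 0.
From the singleton clause (mid), mid = 1.
That conflicts with the unit clause (mid').
So every satisfying assignment has snow = False.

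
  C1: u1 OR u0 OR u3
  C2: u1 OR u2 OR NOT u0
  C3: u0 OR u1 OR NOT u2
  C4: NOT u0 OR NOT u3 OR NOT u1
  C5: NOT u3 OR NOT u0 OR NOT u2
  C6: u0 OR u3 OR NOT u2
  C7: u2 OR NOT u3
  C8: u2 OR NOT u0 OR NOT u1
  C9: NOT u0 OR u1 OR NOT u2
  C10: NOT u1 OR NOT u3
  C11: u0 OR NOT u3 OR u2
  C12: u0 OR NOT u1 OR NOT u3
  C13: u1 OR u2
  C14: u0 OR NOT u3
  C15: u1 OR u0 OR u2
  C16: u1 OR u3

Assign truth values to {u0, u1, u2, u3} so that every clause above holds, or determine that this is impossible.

u0 ↦ false,  u1 ↦ true,  u2 ↦ false,  u3 ↦ false

Case u2 = false:
(NOT u3) alone gives u3 = false.
(u1) alone gives u1 = true.
(NOT u0) alone gives u0 = false.
This assignment satisfies each clause.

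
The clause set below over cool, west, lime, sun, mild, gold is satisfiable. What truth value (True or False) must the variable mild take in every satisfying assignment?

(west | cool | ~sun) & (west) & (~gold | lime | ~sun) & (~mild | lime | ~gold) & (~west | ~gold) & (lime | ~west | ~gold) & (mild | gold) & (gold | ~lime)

Suppose mild = 0.
Unit clause (west) forces west = 1.
Unit clause (~gold) forces gold = 0.
That conflicts with the unit clause (gold).
So every satisfying assignment has mild = True.

True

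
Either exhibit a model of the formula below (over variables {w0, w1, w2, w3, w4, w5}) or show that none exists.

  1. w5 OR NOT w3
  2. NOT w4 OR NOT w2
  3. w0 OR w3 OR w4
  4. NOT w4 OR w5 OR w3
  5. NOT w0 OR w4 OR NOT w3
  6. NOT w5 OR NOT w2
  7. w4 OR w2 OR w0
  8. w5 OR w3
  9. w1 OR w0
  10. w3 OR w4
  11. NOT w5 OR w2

UNSATISFIABLE

Suppose w5 = true.
The clause (NOT w2) is unit, so w2 = false.
That conflicts with the unit clause (w2).
Undo w5 and try w5 = false.
The clause (NOT w3) is unit, so w3 = false.
That conflicts with the unit clause (w3).
Either choice for w5 ends in contradiction.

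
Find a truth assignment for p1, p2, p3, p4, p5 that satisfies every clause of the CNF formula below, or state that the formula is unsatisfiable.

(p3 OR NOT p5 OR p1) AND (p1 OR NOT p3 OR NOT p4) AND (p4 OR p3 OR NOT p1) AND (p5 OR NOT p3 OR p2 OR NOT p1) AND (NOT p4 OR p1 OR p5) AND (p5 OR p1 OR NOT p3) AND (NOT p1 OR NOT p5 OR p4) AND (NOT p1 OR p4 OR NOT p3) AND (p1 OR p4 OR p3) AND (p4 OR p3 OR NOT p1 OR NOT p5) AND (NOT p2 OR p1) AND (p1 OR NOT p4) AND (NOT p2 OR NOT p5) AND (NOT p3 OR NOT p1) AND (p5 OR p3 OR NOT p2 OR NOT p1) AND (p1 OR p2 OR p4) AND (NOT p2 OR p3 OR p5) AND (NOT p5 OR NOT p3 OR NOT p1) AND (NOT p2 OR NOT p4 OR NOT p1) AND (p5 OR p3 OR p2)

p1=true; p2=false; p3=false; p4=true; p5=true

Case p2 = false:
Case p1 = true:
Unit clause (NOT p3) forces p3 = false.
Unit clause (p4) forces p4 = true.
Unit clause (p5) forces p5 = true.
Every clause now holds.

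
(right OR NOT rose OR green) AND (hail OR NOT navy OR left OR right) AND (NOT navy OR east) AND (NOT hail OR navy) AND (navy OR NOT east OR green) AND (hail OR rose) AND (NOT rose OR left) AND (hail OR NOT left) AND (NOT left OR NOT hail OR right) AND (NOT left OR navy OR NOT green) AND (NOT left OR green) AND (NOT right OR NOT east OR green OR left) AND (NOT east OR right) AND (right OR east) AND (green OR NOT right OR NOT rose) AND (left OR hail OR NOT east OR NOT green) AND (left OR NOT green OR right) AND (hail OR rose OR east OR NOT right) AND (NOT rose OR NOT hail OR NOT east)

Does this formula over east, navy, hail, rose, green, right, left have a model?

Yes

Branch on navy: set navy = true.
From the singleton clause (east), east = true.
From the singleton clause (right), right = true.
Branch on hail: set hail = true.
From the singleton clause (NOT rose), rose = false.
Branch on left: set left = true.
From the singleton clause (green), green = true.
This assignment satisfies each clause.
A satisfying assignment: east: true; navy: true; hail: true; rose: false; green: true; right: true; left: true.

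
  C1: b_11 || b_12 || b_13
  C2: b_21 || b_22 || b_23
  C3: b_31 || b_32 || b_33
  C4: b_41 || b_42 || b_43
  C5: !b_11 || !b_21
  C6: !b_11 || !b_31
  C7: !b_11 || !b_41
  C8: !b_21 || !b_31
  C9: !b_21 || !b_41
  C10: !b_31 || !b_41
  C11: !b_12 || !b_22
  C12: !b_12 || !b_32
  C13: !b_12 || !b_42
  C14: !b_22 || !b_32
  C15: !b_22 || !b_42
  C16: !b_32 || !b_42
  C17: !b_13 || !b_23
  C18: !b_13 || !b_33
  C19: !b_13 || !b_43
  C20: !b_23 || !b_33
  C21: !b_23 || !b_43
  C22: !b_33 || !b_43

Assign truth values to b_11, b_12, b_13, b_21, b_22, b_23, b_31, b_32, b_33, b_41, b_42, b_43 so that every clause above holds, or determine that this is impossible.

UNSATISFIABLE

Try b_11 = false.
Try b_12 = true.
The clause (!b_22) is unit, so b_22 = false.
The clause (!b_32) is unit, so b_32 = false.
The clause (!b_42) is unit, so b_42 = false.
Try b_21 = true.
The clause (!b_31) is unit, so b_31 = false.
The clause (b_33) is unit, so b_33 = true.
The clause (!b_41) is unit, so b_41 = false.
The clause (b_43) is unit, so b_43 = true.
But (!b_43) is also a unit clause — contradiction.
That branch fails; take b_21 = false instead.
The clause (b_23) is unit, so b_23 = true.
The clause (!b_13) is unit, so b_13 = false.
The clause (!b_33) is unit, so b_33 = false.
The clause (b_31) is unit, so b_31 = true.
The clause (!b_41) is unit, so b_41 = false.
The clause (b_43) is unit, so b_43 = true.
But (!b_43) is also a unit clause — contradiction.
Both values of b_21 lead to a conflict.
That branch fails; take b_12 = false instead.
The clause (b_13) is unit, so b_13 = true.
The clause (!b_23) is unit, so b_23 = false.
The clause (!b_33) is unit, so b_33 = false.
The clause (!b_43) is unit, so b_43 = false.
Try b_21 = true.
The clause (!b_31) is unit, so b_31 = false.
The clause (b_32) is unit, so b_32 = true.
The clause (!b_41) is unit, so b_41 = false.
The clause (b_42) is unit, so b_42 = true.
But (!b_42) is also a unit clause — contradiction.
That branch fails; take b_21 = false instead.
The clause (b_22) is unit, so b_22 = true.
The clause (!b_32) is unit, so b_32 = false.
The clause (b_31) is unit, so b_31 = true.
The clause (!b_41) is unit, so b_41 = false.
The clause (b_42) is unit, so b_42 = true.
But (!b_42) is also a unit clause — contradiction.
Both values of b_21 lead to a conflict.
Both values of b_12 lead to a conflict.
That branch fails; take b_11 = true instead.
The clause (!b_21) is unit, so b_21 = false.
The clause (!b_31) is unit, so b_31 = false.
The clause (!b_41) is unit, so b_41 = false.
Try b_22 = true.
The clause (!b_12) is unit, so b_12 = false.
The clause (!b_32) is unit, so b_32 = false.
The clause (b_33) is unit, so b_33 = true.
The clause (!b_42) is unit, so b_42 = false.
The clause (b_43) is unit, so b_43 = true.
But (!b_43) is also a unit clause — contradiction.
That branch fails; take b_22 = false instead.
The clause (b_23) is unit, so b_23 = true.
The clause (!b_13) is unit, so b_13 = false.
The clause (!b_33) is unit, so b_33 = false.
The clause (b_32) is unit, so b_32 = true.
The clause (!b_12) is unit, so b_12 = false.
The clause (!b_42) is unit, so b_42 = false.
The clause (b_43) is unit, so b_43 = true.
But (!b_43) is also a unit clause — contradiction.
Both values of b_22 lead to a conflict.
Both values of b_11 lead to a conflict.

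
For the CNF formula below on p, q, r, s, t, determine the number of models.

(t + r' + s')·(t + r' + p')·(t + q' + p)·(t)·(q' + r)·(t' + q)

There are 2^5 = 32 truth assignments over (p, q, r, s, t).
Split on s. With s = 1, the clauses containing s are satisfied and s' drops from the rest; 2 of the 2^4 = 16 assignments to the other variables satisfy what remains.
With s = 0, by the same count on the reduced clause set, 2 assignments work.
(One model: p=F, q=T, r=T, s=F, t=T.)
Total: 2 + 2 = 4.

4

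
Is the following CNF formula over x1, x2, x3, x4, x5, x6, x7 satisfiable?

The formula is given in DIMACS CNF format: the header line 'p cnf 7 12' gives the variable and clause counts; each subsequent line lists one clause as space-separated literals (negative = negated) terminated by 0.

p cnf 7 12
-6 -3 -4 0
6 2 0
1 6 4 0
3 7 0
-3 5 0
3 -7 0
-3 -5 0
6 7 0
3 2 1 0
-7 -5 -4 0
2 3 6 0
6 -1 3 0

Case x6 = True:
Case x3 = False:
From the singleton clause (x7), x7 = True.
Now (¬x7) is unsatisfied and unit — conflict.
Undo x3 and try x3 = True.
From the singleton clause (¬x4), x4 = False.
From the singleton clause (x5), x5 = True.
Now (¬x5) is unsatisfied and unit — conflict.
Neither x3 = True nor x3 = False works.
Undo x6 and try x6 = False.
From the singleton clause (x2), x2 = True.
From the singleton clause (x7), x7 = True.
From the singleton clause (x3), x3 = True.
From the singleton clause (x5), x5 = True.
Now (¬x5) is unsatisfied and unit — conflict.
Neither x6 = True nor x6 = False works.
No assignment satisfies every clause.

Unsatisfiable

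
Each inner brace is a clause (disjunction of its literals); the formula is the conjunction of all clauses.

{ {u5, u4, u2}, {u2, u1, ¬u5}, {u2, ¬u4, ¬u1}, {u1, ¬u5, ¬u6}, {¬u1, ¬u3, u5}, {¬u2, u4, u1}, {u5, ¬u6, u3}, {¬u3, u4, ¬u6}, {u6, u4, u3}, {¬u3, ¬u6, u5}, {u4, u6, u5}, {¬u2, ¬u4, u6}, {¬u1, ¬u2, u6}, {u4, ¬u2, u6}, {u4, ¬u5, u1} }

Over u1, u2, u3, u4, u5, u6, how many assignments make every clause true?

7

There are 2^6 = 64 truth assignments over (u1, u2, u3, u4, u5, u6).
Split on u2. With u2 = True, the clauses containing u2 are satisfied and ¬u2 drops from the rest; 3 of the 2^5 = 32 assignments to the other variables satisfy what remains.
With u2 = False, by the same count on the reduced clause set, 4 assignments work.
Total: 3 + 4 = 7.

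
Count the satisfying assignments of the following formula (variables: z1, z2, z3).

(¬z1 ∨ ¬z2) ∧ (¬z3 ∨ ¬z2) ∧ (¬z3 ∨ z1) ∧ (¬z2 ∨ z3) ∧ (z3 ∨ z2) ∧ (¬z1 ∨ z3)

1

There are 2^3 = 8 truth assignments over (z1, z2, z3).
Split on z3. With z3 = True, the clauses containing z3 are satisfied and ¬z3 drops from the rest; 1 of the 2^2 = 4 assignments to the other variables satisfy what remains.
With z3 = False, by the same count on the reduced clause set, 0 assignments work.
Total: 1 + 0 = 1.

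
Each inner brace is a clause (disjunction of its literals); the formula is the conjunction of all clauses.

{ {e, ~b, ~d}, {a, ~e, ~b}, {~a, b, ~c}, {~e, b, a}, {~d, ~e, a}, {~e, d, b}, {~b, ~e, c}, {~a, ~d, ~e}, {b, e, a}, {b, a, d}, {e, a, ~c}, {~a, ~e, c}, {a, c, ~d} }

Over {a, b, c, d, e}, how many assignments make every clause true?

6

There are 2^5 = 32 truth assignments over (a, b, c, d, e).
Split on a. With a = 1, the clauses containing a are satisfied and ~a drops from the rest; 5 of the 2^4 = 16 assignments to the other variables satisfy what remains.
With a = 0, by the same count on the reduced clause set, 1 assignment works.
(One model: a=F, b=T, c=F, d=F, e=F.)
Total: 5 + 1 = 6.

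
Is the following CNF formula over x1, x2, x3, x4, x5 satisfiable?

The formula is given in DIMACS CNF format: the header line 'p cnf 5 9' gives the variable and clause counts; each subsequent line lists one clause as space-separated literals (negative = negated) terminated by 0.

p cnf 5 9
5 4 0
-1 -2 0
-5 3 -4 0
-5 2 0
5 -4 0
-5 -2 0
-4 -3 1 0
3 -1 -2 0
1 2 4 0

Unsatisfiable

Try x5 = True.
Unit clause (x2) forces x2 = True.
Now (¬x2) is unsatisfied and unit — conflict.
That branch fails; take x5 = False instead.
Unit clause (x4) forces x4 = True.
Now (¬x4) is unsatisfied and unit — conflict.
Either choice for x5 ends in contradiction.
No assignment satisfies every clause.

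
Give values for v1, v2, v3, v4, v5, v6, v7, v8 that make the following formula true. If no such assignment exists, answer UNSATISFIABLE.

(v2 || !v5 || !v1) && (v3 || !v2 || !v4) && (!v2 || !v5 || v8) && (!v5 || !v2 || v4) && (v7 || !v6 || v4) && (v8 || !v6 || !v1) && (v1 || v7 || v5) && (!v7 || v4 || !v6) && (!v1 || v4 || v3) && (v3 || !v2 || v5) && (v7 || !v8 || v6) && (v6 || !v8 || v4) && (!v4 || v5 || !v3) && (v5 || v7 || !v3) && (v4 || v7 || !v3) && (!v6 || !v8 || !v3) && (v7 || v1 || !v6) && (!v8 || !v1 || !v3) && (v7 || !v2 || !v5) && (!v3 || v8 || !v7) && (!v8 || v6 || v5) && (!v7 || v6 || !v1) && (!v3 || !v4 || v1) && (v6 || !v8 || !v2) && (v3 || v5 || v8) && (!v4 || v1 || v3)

v1=true; v2=false; v3=false; v4=true; v5=false; v6=true; v7=false; v8=true

Try v2 = false.
Try v5 = false.
Try v1 = true.
Try v8 = true.
(!v3) alone gives v3 = false.
(v4) alone gives v4 = true.
(v6) alone gives v6 = true.
All clauses hold; v7 can take either value.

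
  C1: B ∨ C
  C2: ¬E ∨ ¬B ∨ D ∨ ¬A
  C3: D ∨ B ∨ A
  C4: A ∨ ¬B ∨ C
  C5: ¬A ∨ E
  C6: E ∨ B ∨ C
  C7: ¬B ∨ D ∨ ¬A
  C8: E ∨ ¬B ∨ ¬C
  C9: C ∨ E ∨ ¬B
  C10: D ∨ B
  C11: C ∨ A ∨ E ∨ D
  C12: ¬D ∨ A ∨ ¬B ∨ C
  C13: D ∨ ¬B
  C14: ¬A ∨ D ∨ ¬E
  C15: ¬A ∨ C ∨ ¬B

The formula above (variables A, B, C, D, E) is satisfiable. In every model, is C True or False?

Suppose C = False.
Unit clause (B) forces B = True.
Unit clause (A) forces A = True.
That conflicts with the unit clause (¬A).
So every satisfying assignment has C = True.

True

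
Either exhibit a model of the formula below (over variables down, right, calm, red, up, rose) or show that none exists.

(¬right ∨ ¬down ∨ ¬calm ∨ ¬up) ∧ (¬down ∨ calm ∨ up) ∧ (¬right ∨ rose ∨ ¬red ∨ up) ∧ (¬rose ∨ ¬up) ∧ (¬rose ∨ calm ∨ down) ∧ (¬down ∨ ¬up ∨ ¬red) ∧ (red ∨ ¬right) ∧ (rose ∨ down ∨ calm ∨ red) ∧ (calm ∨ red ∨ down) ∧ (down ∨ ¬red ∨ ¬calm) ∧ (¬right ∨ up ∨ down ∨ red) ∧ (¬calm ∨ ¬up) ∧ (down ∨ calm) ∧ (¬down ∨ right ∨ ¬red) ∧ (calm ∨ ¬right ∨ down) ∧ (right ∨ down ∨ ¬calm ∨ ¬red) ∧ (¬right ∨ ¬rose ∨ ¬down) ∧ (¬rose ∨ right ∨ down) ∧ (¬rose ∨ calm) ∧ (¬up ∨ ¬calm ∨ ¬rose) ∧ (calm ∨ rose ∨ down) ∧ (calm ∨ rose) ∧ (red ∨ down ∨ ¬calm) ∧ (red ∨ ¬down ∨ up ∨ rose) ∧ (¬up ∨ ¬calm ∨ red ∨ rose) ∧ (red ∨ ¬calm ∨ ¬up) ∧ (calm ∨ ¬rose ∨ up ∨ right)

Try rose = True.
(¬up) alone gives up = False.
(calm) alone gives calm = True.
Try red = False.
(¬right) alone gives right = False.
(down) alone gives down = True.
Every clause now holds.

down=True,  right=False,  calm=True,  red=False,  up=False,  rose=True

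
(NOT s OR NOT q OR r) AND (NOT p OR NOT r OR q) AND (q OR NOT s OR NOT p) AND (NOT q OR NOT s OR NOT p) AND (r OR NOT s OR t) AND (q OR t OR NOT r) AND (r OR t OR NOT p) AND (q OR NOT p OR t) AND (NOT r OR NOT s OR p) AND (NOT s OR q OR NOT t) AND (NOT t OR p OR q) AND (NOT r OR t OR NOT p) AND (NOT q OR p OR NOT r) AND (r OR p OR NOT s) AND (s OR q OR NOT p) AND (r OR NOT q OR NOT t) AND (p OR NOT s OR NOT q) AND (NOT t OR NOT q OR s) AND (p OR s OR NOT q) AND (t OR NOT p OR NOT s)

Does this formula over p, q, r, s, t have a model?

Yes

Suppose s = false.
Suppose q = false.
From the singleton clause (NOT p), p = false.
From the singleton clause (NOT t), t = false.
From the singleton clause (NOT r), r = false.
Every clause now holds.
A satisfying assignment: p: false, q: false, r: false, s: false, t: false.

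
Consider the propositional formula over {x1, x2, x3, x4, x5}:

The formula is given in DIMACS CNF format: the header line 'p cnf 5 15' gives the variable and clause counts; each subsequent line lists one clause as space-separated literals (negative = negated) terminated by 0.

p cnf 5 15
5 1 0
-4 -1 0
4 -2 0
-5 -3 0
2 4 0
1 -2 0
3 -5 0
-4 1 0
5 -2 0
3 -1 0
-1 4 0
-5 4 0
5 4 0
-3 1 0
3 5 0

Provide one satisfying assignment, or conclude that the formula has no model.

UNSATISFIABLE

Branch on x5: set x5 = True.
(¬x3) alone gives x3 = False.
Now (x3) is unsatisfied and unit — conflict.
Undo x5 and try x5 = False.
(x1) alone gives x1 = True.
(¬x4) alone gives x4 = False.
Now (x4) is unsatisfied and unit — conflict.
Either choice for x5 ends in contradiction.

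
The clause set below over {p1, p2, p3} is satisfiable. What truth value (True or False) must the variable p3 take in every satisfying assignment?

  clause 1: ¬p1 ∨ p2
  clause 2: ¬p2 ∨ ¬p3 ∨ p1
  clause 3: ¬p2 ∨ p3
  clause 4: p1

True

Suppose p3 = False.
The clause (¬p2) is unit, so p2 = False.
The clause (¬p1) is unit, so p1 = False.
That conflicts with the unit clause (p1).
So every satisfying assignment has p3 = True.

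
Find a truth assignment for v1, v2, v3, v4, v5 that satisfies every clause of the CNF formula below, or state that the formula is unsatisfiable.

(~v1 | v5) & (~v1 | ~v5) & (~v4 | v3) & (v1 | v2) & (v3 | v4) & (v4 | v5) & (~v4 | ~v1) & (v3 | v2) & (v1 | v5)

Suppose v1 = 0.
(v2) alone gives v2 = 1.
(v5) alone gives v5 = 1.
Suppose v4 = 1.
(v3) alone gives v3 = 1.
This assignment satisfies each clause.

v1=0,  v2=1,  v3=1,  v4=1,  v5=1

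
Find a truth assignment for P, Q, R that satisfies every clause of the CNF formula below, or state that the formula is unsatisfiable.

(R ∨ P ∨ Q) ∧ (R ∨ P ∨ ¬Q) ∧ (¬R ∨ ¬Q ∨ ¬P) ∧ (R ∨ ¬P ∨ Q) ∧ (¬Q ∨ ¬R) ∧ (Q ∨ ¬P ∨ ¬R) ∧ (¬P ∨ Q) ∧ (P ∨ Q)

P=True, Q=True, R=False

Try Q = True.
From the singleton clause (¬R), R = False.
From the singleton clause (P), P = True.
All clauses are satisfied.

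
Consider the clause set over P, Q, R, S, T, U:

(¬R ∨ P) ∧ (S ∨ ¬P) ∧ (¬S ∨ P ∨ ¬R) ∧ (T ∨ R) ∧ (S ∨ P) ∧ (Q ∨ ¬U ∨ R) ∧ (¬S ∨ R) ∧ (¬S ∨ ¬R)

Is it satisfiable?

Suppose R = False.
(T) alone gives T = True.
(¬S) alone gives S = False.
(¬P) alone gives P = False.
That conflicts with the unit clause (P).
Backtrack on R: now try R = True.
(P) alone gives P = True.
(S) alone gives S = True.
That conflicts with the unit clause (¬S).
Both values of R lead to a conflict.
No assignment satisfies every clause.

Unsatisfiable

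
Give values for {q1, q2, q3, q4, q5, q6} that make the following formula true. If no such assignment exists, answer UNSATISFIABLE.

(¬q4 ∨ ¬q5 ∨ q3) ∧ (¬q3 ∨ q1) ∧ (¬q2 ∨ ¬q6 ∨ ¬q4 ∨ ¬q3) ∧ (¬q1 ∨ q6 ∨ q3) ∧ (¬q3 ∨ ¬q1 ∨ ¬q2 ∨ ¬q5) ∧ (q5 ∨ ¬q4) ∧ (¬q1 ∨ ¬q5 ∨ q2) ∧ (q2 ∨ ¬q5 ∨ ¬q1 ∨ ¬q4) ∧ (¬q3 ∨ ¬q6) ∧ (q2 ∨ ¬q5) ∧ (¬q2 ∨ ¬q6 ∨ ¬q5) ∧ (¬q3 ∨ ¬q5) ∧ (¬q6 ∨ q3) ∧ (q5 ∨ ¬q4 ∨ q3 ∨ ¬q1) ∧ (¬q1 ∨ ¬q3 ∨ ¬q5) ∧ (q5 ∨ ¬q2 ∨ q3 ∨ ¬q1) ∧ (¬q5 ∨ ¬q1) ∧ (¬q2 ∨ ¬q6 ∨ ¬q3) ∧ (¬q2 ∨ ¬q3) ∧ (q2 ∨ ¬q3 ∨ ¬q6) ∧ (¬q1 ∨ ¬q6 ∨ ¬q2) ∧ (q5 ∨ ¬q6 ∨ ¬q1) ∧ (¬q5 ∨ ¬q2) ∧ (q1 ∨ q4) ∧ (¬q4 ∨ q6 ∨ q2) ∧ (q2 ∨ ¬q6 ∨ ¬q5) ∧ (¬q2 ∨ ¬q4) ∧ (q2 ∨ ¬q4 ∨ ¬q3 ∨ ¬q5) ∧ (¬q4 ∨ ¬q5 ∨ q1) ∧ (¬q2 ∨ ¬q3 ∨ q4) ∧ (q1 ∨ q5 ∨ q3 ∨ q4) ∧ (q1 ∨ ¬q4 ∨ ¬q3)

q1=True; q2=False; q3=True; q4=False; q5=False; q6=False

Case q3 = True:
From the singleton clause (q1), q1 = True.
From the singleton clause (¬q6), q6 = False.
From the singleton clause (¬q5), q5 = False.
From the singleton clause (¬q4), q4 = False.
From the singleton clause (¬q2), q2 = False.
All clauses are satisfied.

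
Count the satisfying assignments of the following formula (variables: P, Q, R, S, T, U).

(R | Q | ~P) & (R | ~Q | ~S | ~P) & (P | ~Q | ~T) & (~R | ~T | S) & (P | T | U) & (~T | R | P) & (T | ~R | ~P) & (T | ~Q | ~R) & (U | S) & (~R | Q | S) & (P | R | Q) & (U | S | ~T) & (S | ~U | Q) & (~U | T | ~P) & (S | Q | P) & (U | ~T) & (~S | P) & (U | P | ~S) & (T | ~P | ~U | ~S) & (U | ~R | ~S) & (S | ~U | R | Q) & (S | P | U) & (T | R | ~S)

There are 2^6 = 64 truth assignments over (P, Q, R, S, T, U).
Split on P. With P = 1, the clauses containing P are satisfied and ~P drops from the rest; 3 of the 2^5 = 32 assignments to the other variables satisfy what remains.
With P = 0, by the same count on the reduced clause set, 1 assignment works.
(One model: P=F, Q=T, R=F, S=F, T=F, U=T.)
Total: 3 + 1 = 4.

4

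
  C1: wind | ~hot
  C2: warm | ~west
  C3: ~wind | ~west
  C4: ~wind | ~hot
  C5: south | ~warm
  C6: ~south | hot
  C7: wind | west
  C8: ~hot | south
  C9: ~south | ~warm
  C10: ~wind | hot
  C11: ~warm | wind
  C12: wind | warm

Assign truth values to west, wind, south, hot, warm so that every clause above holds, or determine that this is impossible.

Branch on wind: set wind = 1.
Unit clause (~west) forces west = 0.
Unit clause (~hot) forces hot = 0.
But (hot) is also a unit clause — contradiction.
Undo wind and try wind = 0.
Unit clause (~hot) forces hot = 0.
Unit clause (~south) forces south = 0.
Unit clause (~warm) forces warm = 0.
But (warm) is also a unit clause — contradiction.
Neither wind = 1 nor wind = 0 works.

UNSATISFIABLE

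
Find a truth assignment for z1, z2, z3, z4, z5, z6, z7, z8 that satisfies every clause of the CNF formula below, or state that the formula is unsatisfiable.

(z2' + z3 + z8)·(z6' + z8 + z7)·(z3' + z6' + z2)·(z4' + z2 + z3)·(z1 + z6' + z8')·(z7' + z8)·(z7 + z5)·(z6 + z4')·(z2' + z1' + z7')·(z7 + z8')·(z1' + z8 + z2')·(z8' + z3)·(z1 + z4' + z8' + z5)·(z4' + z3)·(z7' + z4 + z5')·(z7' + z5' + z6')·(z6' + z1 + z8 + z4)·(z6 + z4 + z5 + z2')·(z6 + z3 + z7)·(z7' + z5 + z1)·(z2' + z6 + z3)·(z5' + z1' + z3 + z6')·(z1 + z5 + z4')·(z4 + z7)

z1: 1,  z2: 0,  z3: 1,  z4: 0,  z5: 0,  z6: 0,  z7: 1,  z8: 1

Suppose z7 = 1.
The clause (z8) is unit, so z8 = 1.
The clause (z3) is unit, so z3 = 1.
Suppose z6 = 0.
The clause (z4') is unit, so z4 = 0.
The clause (z5') is unit, so z5 = 0.
The clause (z2') is unit, so z2 = 0.
The clause (z1) is unit, so z1 = 1.
All clauses are satisfied.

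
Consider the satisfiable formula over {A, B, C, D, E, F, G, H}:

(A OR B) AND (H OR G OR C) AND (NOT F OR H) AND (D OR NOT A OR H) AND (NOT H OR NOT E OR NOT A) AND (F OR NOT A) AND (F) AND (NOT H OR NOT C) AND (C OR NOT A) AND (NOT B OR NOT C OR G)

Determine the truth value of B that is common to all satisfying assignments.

Suppose B = false.
Unit clause (A) forces A = true.
Unit clause (F) forces F = true.
Unit clause (H) forces H = true.
Unit clause (NOT E) forces E = false.
Unit clause (NOT C) forces C = false.
That conflicts with the unit clause (C).
So every satisfying assignment has B = True.

True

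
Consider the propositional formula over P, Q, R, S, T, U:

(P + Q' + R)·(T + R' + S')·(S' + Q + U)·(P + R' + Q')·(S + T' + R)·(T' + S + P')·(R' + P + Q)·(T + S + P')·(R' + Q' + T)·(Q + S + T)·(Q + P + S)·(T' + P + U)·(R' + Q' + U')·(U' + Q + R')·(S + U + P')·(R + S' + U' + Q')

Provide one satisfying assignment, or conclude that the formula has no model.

Try P = 1.
Try T = 0.
The clause (S) is unit, so S = 1.
The clause (R') is unit, so R = 0.
Try Q = 1.
The clause (U') is unit, so U = 0.
This assignment satisfies each clause.

P=1, Q=1, R=0, S=1, T=0, U=0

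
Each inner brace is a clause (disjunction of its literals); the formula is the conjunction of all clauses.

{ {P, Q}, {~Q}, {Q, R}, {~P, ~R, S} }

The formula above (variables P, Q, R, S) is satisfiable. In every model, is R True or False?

True

Suppose R = 0.
Unit clause (~Q) forces Q = 0.
But (Q) is also a unit clause — contradiction.
So every satisfying assignment has R = True.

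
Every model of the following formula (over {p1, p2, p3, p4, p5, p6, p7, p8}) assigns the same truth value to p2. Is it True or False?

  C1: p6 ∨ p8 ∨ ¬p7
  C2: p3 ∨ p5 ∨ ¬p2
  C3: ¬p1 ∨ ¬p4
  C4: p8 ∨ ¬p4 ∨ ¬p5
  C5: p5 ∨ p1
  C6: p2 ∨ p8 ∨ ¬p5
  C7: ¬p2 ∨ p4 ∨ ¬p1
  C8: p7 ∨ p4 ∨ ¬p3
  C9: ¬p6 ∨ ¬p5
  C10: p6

Suppose p2 = True.
The clause (p6) is unit, so p6 = True.
The clause (¬p5) is unit, so p5 = False.
The clause (p3) is unit, so p3 = True.
The clause (p1) is unit, so p1 = True.
The clause (¬p4) is unit, so p4 = False.
Now (p4) is unsatisfied and unit — conflict.
So every satisfying assignment has p2 = False.

False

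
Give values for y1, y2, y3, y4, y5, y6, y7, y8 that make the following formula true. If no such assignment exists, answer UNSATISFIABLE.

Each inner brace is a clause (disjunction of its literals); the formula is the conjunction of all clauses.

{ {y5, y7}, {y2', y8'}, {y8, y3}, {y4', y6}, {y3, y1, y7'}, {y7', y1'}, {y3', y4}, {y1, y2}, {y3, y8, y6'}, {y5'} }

y1: 0; y2: 1; y3: 1; y4: 1; y5: 0; y6: 1; y7: 1; y8: 0

Unit clause (y5') forces y5 = 0.
Unit clause (y7) forces y7 = 1.
Unit clause (y1') forces y1 = 0.
Unit clause (y3) forces y3 = 1.
Unit clause (y4) forces y4 = 1.
Unit clause (y6) forces y6 = 1.
Unit clause (y2) forces y2 = 1.
Unit clause (y8') forces y8 = 0.
Every clause now holds.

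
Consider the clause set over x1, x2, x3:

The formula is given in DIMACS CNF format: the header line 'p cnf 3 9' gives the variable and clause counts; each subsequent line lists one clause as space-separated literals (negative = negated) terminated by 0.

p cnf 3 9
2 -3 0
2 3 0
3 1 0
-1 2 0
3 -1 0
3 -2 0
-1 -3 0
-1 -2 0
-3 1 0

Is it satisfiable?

Unsatisfiable

Suppose x2 = True.
The clause (x3) is unit, so x3 = True.
The clause (¬x1) is unit, so x1 = False.
Now (x1) is unsatisfied and unit — conflict.
Undo x2 and try x2 = False.
The clause (¬x3) is unit, so x3 = False.
Now (x3) is unsatisfied and unit — conflict.
Neither x2 = True nor x2 = False works.
No assignment satisfies every clause.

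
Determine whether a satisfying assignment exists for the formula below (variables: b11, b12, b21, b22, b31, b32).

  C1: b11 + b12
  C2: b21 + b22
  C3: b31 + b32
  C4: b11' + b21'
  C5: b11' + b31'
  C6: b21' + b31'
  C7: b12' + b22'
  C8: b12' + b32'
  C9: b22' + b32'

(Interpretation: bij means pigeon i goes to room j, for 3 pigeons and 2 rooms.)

Unsatisfiable

Suppose b11 = 1.
The clause (b21') is unit, so b21 = 0.
The clause (b22) is unit, so b22 = 1.
The clause (b31') is unit, so b31 = 0.
The clause (b32) is unit, so b32 = 1.
That conflicts with the unit clause (b32').
Undo b11 and try b11 = 0.
The clause (b12) is unit, so b12 = 1.
The clause (b22') is unit, so b22 = 0.
The clause (b21) is unit, so b21 = 1.
The clause (b31') is unit, so b31 = 0.
The clause (b32) is unit, so b32 = 1.
That conflicts with the unit clause (b32').
Either choice for b11 ends in contradiction.
No assignment satisfies every clause.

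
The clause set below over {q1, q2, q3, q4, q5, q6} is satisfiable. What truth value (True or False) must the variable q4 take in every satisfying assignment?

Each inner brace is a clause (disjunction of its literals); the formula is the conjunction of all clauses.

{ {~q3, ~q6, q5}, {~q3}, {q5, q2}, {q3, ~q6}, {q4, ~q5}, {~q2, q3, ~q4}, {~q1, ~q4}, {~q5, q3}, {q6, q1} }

Suppose q4 = 1.
(~q3) alone gives q3 = 0.
(~q6) alone gives q6 = 0.
(~q2) alone gives q2 = 0.
(q5) alone gives q5 = 1.
That conflicts with the unit clause (~q5).
So every satisfying assignment has q4 = False.

False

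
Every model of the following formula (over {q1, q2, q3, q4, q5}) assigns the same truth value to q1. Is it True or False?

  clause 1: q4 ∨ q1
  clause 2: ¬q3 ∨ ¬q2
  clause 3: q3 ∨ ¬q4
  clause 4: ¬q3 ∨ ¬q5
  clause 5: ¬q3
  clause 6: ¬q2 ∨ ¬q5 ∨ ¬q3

True

Suppose q1 = False.
The clause (q4) is unit, so q4 = True.
The clause (q3) is unit, so q3 = True.
That conflicts with the unit clause (¬q3).
So every satisfying assignment has q1 = True.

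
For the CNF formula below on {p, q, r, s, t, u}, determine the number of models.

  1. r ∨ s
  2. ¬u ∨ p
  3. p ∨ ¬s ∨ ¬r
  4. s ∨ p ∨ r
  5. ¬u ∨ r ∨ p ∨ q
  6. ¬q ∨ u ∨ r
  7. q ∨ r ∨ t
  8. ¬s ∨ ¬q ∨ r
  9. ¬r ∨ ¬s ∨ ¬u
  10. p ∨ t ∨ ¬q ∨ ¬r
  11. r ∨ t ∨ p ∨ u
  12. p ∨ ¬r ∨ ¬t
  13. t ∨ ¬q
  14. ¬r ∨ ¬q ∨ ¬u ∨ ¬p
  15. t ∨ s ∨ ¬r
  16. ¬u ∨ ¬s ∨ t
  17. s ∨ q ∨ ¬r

There are 2^6 = 64 truth assignments over (p, q, r, s, t, u).
Split on s. With s = True, the clauses containing s are satisfied and ¬s drops from the rest; 6 of the 2^5 = 32 assignments to the other variables satisfy what remains.
With s = False, by the same count on the reduced clause set, 1 assignment works.
(One model: p=F, q=F, r=F, s=T, t=T, u=F.)
Total: 6 + 1 = 7.

7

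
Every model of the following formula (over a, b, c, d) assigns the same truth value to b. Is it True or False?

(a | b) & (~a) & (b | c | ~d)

Suppose b = 0.
From the singleton clause (a), a = 1.
That conflicts with the unit clause (~a).
So every satisfying assignment has b = True.

True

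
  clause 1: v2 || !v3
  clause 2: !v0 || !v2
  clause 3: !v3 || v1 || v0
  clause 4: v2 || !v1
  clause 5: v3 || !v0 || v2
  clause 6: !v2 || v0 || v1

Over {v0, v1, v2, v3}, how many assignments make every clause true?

There are 2^4 = 16 truth assignments over (v0, v1, v2, v3).
Check each against the 6 clauses (columns in the order v0, v1, v2, v3):
  F F F F  ✓ satisfies all
  F F F T  ✗ fails (v2 || !v3)
  F F T F  ✗ fails (!v2 || v0 || v1)
  F F T T  ✗ fails (!v3 || v1 || v0)
  F T F F  ✗ fails (v2 || !v1)
  F T F T  ✗ fails (v2 || !v3)
  F T T F  ✓ satisfies all
  F T T T  ✓ satisfies all
  T F F F  ✗ fails (v3 || !v0 || v2)
  T F F T  ✗ fails (v2 || !v3)
  T F T F  ✗ fails (!v0 || !v2)
  T F T T  ✗ fails (!v0 || !v2)
  T T F F  ✗ fails (v2 || !v1)
  T T F T  ✗ fails (v2 || !v3)
  T T T F  ✗ fails (!v0 || !v2)
  T T T T  ✗ fails (!v0 || !v2)
3 of the 16 rows are models.

3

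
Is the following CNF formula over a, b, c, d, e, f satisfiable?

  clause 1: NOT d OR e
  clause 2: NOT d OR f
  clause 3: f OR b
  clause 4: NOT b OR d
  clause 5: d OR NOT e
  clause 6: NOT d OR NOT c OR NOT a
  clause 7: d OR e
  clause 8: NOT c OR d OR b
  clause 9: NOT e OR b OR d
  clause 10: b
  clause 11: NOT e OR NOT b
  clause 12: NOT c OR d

No, unsatisfiable

The clause (b) is unit, so b = true.
The clause (d) is unit, so d = true.
The clause (e) is unit, so e = true.
Now (NOT e) is unsatisfied and unit — conflict.
No assignment satisfies every clause.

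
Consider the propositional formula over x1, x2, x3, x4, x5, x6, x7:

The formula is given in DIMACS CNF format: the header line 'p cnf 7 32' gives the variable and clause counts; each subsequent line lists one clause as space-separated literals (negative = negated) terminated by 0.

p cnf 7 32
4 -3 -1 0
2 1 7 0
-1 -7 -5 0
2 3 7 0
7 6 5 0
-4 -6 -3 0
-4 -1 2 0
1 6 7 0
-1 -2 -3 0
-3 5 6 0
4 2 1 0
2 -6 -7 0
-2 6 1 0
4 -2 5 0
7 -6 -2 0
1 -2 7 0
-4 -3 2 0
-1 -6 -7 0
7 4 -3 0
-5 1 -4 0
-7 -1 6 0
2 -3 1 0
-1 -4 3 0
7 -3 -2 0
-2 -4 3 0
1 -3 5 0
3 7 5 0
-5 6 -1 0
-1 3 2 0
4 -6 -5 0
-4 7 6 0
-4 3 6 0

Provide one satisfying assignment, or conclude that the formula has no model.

Case x4 = True:
Case x6 = False:
(x7) alone gives x7 = True.
(¬x1) alone gives x1 = False.
(¬x2) alone gives x2 = False.
(¬x3) alone gives x3 = False.
That conflicts with the unit clause (x3).
Undo x6 and try x6 = True.
(¬x3) alone gives x3 = False.
(¬x1) alone gives x1 = False.
(¬x5) alone gives x5 = False.
(¬x2) alone gives x2 = False.
(x7) alone gives x7 = True.
That conflicts with the unit clause (¬x7).
Both values of x6 lead to a conflict.
Undo x4 and try x4 = False.
Case x3 = False:
Case x2 = True:
(x5) alone gives x5 = True.
(¬x6) alone gives x6 = False.
(x1) alone gives x1 = True.
That conflicts with the unit clause (¬x1).
Undo x2 and try x2 = False.
(x7) alone gives x7 = True.
(x1) alone gives x1 = True.
That conflicts with the unit clause (¬x1).
Both values of x2 lead to a conflict.
Undo x3 and try x3 = True.
(¬x1) alone gives x1 = False.
(x2) alone gives x2 = True.
(x6) alone gives x6 = True.
(x5) alone gives x5 = True.
That conflicts with the unit clause (¬x5).
Both values of x3 lead to a conflict.
Both values of x4 lead to a conflict.

UNSATISFIABLE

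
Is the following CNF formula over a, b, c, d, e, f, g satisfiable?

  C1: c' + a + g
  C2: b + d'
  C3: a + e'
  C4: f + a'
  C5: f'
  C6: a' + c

Unit clause (f') forces f = 0.
Unit clause (a') forces a = 0.
Unit clause (e') forces e = 0.
Suppose c = 0.
Suppose b = 1.
Every clause is now satisfied; d, g are unconstrained.
A satisfying assignment: a=0,  b=1,  c=0,  d=0,  e=0,  f=0,  g=0.

Yes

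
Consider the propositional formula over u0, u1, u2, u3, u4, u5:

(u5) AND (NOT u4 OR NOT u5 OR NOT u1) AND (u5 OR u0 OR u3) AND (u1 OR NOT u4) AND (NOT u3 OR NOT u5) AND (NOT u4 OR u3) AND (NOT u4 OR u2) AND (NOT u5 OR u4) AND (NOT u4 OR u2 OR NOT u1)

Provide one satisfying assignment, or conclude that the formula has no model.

From the singleton clause (u5), u5 = true.
From the singleton clause (NOT u3), u3 = false.
From the singleton clause (NOT u4), u4 = false.
That conflicts with the unit clause (u4).

UNSATISFIABLE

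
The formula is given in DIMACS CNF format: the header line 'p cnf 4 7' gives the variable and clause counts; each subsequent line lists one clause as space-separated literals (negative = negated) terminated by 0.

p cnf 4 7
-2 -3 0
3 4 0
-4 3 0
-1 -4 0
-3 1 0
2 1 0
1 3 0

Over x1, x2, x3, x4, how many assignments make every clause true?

1

There are 2^4 = 16 truth assignments over (x1, x2, x3, x4).
Check each against the 7 clauses (columns in the order x1, x2, x3, x4):
  F F F F  ✗ fails (x3 ∨ x4)
  F F F T  ✗ fails (¬x4 ∨ x3)
  F F T F  ✗ fails (¬x3 ∨ x1)
  F F T T  ✗ fails (¬x3 ∨ x1)
  F T F F  ✗ fails (x3 ∨ x4)
  F T F T  ✗ fails (¬x4 ∨ x3)
  F T T F  ✗ fails (¬x2 ∨ ¬x3)
  F T T T  ✗ fails (¬x2 ∨ ¬x3)
  T F F F  ✗ fails (x3 ∨ x4)
  T F F T  ✗ fails (¬x4 ∨ x3)
  T F T F  ✓ satisfies all
  T F T T  ✗ fails (¬x1 ∨ ¬x4)
  T T F F  ✗ fails (x3 ∨ x4)
  T T F T  ✗ fails (¬x4 ∨ x3)
  T T T F  ✗ fails (¬x2 ∨ ¬x3)
  T T T T  ✗ fails (¬x2 ∨ ¬x3)
1 of the 16 rows is a model.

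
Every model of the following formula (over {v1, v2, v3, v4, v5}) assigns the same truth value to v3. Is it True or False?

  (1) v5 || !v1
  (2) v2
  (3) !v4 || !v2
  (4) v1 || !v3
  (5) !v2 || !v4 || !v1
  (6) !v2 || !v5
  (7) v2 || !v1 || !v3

Suppose v3 = true.
(v2) alone gives v2 = true.
(!v4) alone gives v4 = false.
(v1) alone gives v1 = true.
(v5) alone gives v5 = true.
Now (!v5) is unsatisfied and unit — conflict.
So every satisfying assignment has v3 = False.

False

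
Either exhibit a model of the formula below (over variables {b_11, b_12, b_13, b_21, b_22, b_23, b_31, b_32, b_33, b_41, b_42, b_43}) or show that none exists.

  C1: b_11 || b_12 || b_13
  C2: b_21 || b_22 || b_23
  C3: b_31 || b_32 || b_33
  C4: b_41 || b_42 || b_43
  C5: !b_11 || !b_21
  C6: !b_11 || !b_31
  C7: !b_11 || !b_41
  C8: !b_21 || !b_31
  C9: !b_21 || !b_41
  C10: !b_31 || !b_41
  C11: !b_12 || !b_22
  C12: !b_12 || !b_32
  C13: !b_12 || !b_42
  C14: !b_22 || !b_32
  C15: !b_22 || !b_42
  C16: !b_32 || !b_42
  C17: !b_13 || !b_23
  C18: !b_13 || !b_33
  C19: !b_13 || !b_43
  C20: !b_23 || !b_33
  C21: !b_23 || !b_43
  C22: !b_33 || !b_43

Suppose b_11 = false.
Suppose b_12 = true.
Unit clause (!b_22) forces b_22 = false.
Unit clause (!b_32) forces b_32 = false.
Unit clause (!b_42) forces b_42 = false.
Suppose b_21 = true.
Unit clause (!b_31) forces b_31 = false.
Unit clause (b_33) forces b_33 = true.
Unit clause (!b_41) forces b_41 = false.
Unit clause (b_43) forces b_43 = true.
That conflicts with the unit clause (!b_43).
Backtrack on b_21: now try b_21 = false.
Unit clause (b_23) forces b_23 = true.
Unit clause (!b_13) forces b_13 = false.
Unit clause (!b_33) forces b_33 = false.
Unit clause (b_31) forces b_31 = true.
Unit clause (!b_41) forces b_41 = false.
Unit clause (b_43) forces b_43 = true.
That conflicts with the unit clause (!b_43).
Both values of b_21 lead to a conflict.
Backtrack on b_12: now try b_12 = false.
Unit clause (b_13) forces b_13 = true.
Unit clause (!b_23) forces b_23 = false.
Unit clause (!b_33) forces b_33 = false.
Unit clause (!b_43) forces b_43 = false.
Suppose b_21 = true.
Unit clause (!b_31) forces b_31 = false.
Unit clause (b_32) forces b_32 = true.
Unit clause (!b_41) forces b_41 = false.
Unit clause (b_42) forces b_42 = true.
That conflicts with the unit clause (!b_42).
Backtrack on b_21: now try b_21 = false.
Unit clause (b_22) forces b_22 = true.
Unit clause (!b_32) forces b_32 = false.
Unit clause (b_31) forces b_31 = true.
Unit clause (!b_41) forces b_41 = false.
Unit clause (b_42) forces b_42 = true.
That conflicts with the unit clause (!b_42).
Both values of b_21 lead to a conflict.
Both values of b_12 lead to a conflict.
Backtrack on b_11: now try b_11 = true.
Unit clause (!b_21) forces b_21 = false.
Unit clause (!b_31) forces b_31 = false.
Unit clause (!b_41) forces b_41 = false.
Suppose b_22 = true.
Unit clause (!b_12) forces b_12 = false.
Unit clause (!b_32) forces b_32 = false.
Unit clause (b_33) forces b_33 = true.
Unit clause (!b_42) forces b_42 = false.
Unit clause (b_43) forces b_43 = true.
That conflicts with the unit clause (!b_43).
Backtrack on b_22: now try b_22 = false.
Unit clause (b_23) forces b_23 = true.
Unit clause (!b_13) forces b_13 = false.
Unit clause (!b_33) forces b_33 = false.
Unit clause (b_32) forces b_32 = true.
Unit clause (!b_12) forces b_12 = false.
Unit clause (!b_42) forces b_42 = false.
Unit clause (b_43) forces b_43 = true.
That conflicts with the unit clause (!b_43).
Both values of b_22 lead to a conflict.
Both values of b_11 lead to a conflict.

UNSATISFIABLE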